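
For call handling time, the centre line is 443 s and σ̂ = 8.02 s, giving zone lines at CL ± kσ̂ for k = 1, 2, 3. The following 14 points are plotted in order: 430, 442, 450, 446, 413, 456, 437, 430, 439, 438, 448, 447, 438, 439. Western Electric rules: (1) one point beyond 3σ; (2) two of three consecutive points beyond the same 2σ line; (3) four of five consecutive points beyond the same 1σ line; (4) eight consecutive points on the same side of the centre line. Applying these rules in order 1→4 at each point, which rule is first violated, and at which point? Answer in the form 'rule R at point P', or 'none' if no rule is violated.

Zone of each point (C = within 1σ̂, B = 1σ̂–2σ̂, A = 2σ̂–3σ̂, * = beyond 3σ̂; sign = side of CL): 1:-B, 2:-C, 3:+C, 4:+C, 5:-*, 6:+B, 7:-C, 8:-B, 9:-C, 10:-C, 11:+C, 12:+C, 13:-C, 14:-C
Rule 1 (one point beyond the 3σ limits) is satisfied at point 5.

rule 1 at point 5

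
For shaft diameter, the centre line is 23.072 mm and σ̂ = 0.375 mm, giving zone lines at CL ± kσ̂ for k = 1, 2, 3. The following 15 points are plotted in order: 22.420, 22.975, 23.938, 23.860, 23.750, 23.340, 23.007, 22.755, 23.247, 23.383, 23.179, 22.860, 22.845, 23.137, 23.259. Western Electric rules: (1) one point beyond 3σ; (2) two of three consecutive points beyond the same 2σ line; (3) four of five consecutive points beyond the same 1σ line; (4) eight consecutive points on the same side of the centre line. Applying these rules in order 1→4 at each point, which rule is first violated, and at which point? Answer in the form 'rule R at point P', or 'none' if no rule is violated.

rule 2 at point 4

Zone of each point (C = within 1σ̂, B = 1σ̂–2σ̂, A = 2σ̂–3σ̂, * = beyond 3σ̂; sign = side of CL): 1:-B, 2:-C, 3:+A, 4:+A, 5:+B, 6:+C, 7:-C, 8:-C, 9:+C, 10:+C, 11:+C, 12:-C, 13:-C, 14:+C, 15:+C
Rule 2 (two of three consecutive points beyond the same 2σ limit) is satisfied at point 4.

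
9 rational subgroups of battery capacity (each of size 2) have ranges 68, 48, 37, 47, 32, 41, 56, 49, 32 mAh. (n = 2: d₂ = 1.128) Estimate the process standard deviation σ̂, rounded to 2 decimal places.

R̄ = (68 + 48 + 37 + 47 + 32 + 41 + 56 + 49 + 32) / 9 = 45.5556
σ̂ = R̄ / d₂ = 45.5556 / 1.128 = 40.3861

40.39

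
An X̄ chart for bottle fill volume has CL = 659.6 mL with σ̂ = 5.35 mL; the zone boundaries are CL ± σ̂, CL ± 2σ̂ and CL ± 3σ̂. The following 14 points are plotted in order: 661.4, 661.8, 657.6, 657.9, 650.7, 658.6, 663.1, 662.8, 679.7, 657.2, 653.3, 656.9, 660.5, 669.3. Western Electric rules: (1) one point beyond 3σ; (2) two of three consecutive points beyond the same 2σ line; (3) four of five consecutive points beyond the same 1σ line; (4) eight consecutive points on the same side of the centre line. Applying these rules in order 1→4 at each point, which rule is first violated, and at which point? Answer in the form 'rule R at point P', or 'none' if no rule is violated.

rule 1 at point 9

Zone of each point (C = within 1σ̂, B = 1σ̂–2σ̂, A = 2σ̂–3σ̂, * = beyond 3σ̂; sign = side of CL): 1:+C, 2:+C, 3:-C, 4:-C, 5:-B, 6:-C, 7:+C, 8:+C, 9:+*, 10:-C, 11:-B, 12:-C, 13:+C, 14:+B
Rule 1 (one point beyond the 3σ limits) is satisfied at point 9.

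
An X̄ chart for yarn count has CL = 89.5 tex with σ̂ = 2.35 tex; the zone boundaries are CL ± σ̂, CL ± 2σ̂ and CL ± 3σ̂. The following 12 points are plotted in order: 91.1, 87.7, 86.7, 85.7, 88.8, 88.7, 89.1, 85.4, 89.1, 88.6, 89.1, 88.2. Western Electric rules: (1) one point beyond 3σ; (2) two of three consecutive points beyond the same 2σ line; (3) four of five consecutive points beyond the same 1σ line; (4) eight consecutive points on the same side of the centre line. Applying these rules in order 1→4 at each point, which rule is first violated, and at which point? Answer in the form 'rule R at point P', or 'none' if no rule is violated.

Zone of each point (C = within 1σ̂, B = 1σ̂–2σ̂, A = 2σ̂–3σ̂, * = beyond 3σ̂; sign = side of CL): 1:+C, 2:-C, 3:-B, 4:-B, 5:-C, 6:-C, 7:-C, 8:-B, 9:-C, 10:-C, 11:-C, 12:-C
Rule 4 (eight consecutive points on the same side of the centre line) is satisfied at point 9.

rule 4 at point 9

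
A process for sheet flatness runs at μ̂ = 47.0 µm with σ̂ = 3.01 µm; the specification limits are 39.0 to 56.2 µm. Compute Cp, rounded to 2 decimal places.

Cp = (USL − LSL) / (6σ̂) = (56.2 − 39.0) / (6 × 3.01) = 17.2000 / 18.0600 = 0.9524

0.95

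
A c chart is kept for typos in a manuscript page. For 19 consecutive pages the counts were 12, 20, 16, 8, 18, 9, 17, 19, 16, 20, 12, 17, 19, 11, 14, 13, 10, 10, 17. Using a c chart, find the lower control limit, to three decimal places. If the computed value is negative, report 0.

3.156

c̄ = (12 + 20 + 16 + 8 + 18 + 9 + 17 + 19 + 16 + 20 + 12 + 17 + 19 + 11 + 14 + 13 + 10 + 10 + 17) / 19 = 278 / 19 = 14.6316
LCL = c̄ − 3√c̄ = 14.6316 − 3 × 3.8251 = 3.1562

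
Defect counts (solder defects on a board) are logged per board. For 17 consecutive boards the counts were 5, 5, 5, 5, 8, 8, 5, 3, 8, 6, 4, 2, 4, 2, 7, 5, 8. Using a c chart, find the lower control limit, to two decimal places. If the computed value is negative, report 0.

c̄ = (5 + 5 + 5 + 5 + 8 + 8 + 5 + 3 + 8 + 6 + 4 + 2 + 4 + 2 + 7 + 5 + 8) / 17 = 90 / 17 = 5.2941
LCL = c̄ − 3√c̄ = 5.2941 − 3 × 2.3009 = -1.6086 → 0 (cannot be negative)

0.00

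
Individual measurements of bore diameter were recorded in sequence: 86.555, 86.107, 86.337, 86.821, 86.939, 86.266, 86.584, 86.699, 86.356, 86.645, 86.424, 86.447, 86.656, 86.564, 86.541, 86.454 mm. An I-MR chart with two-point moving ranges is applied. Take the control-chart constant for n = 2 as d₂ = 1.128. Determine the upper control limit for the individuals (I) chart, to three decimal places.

87.176

X̄ = (86.555 + 86.107 + 86.337 + 86.821 + 86.939 + 86.266 + 86.584 + 86.699 + 86.356 + 86.645 + 86.424 + 86.447 + 86.656 + 86.564 + 86.541 + 86.454) / 16 = 86.5247
Moving ranges: 0.448, 0.230, 0.484, 0.118, 0.673, 0.318, 0.115, 0.343, 0.289, 0.221, 0.023, 0.209, 0.092, 0.023, 0.087; M̄R̄ = 3.6730 / 15 = 0.2449
UCL = X̄ + 3·M̄R̄/d₂ = 86.5247 + 3 × 0.2449 / 1.128 = 87.1759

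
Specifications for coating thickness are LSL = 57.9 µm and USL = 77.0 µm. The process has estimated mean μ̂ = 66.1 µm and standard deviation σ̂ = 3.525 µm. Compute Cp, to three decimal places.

0.903

Cp = (USL − LSL) / (6σ̂) = (77.0 − 57.9) / (6 × 3.525) = 19.1000 / 21.1500 = 0.9031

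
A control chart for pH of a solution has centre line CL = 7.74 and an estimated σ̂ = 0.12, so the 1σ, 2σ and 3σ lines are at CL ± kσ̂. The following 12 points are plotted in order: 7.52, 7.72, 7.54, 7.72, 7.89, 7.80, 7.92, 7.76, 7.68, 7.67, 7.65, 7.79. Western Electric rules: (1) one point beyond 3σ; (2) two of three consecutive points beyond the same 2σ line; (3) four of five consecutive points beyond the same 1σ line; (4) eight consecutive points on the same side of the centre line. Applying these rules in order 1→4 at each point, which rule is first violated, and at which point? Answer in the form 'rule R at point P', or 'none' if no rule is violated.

Zone of each point (C = within 1σ̂, B = 1σ̂–2σ̂, A = 2σ̂–3σ̂, * = beyond 3σ̂; sign = side of CL): 1:-B, 2:-C, 3:-B, 4:-C, 5:+B, 6:+C, 7:+B, 8:+C, 9:-C, 10:-C, 11:-C, 12:+C
No rule fires across all 12 points.

none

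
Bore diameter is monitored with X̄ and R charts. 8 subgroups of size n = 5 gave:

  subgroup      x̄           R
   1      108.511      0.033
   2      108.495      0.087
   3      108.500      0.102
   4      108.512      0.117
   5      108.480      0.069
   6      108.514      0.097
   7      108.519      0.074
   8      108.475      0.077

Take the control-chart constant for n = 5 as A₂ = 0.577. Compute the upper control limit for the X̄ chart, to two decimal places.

X̄̄ = (108.511 + 108.495 + 108.500 + 108.512 + 108.480 + 108.514 + 108.519 + 108.475) / 8 = 868.0060 / 8 = 108.5007
R̄ = (0.033 + 0.087 + 0.102 + 0.117 + 0.069 + 0.097 + 0.074 + 0.077) / 8 = 0.6560 / 8 = 0.0820
UCL = X̄̄ + A₂·R̄ = 108.5007 + 0.577 × 0.0820 = 108.5481

108.55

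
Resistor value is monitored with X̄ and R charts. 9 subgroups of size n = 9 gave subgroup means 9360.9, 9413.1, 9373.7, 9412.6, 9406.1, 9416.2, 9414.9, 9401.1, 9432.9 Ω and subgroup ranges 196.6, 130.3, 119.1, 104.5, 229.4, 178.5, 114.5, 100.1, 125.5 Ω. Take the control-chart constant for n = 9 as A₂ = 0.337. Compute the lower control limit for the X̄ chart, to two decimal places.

X̄̄ = (9360.9 + 9413.1 + 9373.7 + 9412.6 + 9406.1 + 9416.2 + 9414.9 + 9401.1 + 9432.9) / 9 = 84631.5000 / 9 = 9403.5000
R̄ = (196.6 + 130.3 + 119.1 + 104.5 + 229.4 + 178.5 + 114.5 + 100.1 + 125.5) / 9 = 1298.5000 / 9 = 144.2778
LCL = X̄̄ − A₂·R̄ = 9403.5000 − 0.337 × 144.2778 = 9354.8784

9354.88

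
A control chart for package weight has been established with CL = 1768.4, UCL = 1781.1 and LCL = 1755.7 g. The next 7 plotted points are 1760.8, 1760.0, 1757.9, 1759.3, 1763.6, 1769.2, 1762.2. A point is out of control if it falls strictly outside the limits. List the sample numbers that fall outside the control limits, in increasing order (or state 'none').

none

All 7 points lie within [1755.7, 1781.1].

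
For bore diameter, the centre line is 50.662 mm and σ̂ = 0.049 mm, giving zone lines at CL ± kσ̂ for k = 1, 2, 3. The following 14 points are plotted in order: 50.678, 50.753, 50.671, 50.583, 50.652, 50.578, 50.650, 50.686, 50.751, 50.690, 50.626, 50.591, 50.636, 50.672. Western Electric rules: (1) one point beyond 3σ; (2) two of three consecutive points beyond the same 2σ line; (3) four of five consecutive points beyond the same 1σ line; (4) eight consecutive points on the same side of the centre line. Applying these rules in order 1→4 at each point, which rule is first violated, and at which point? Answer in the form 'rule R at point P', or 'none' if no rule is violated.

none

Zone of each point (C = within 1σ̂, B = 1σ̂–2σ̂, A = 2σ̂–3σ̂, * = beyond 3σ̂; sign = side of CL): 1:+C, 2:+B, 3:+C, 4:-B, 5:-C, 6:-B, 7:-C, 8:+C, 9:+B, 10:+C, 11:-C, 12:-B, 13:-C, 14:+C
No rule fires across all 14 points.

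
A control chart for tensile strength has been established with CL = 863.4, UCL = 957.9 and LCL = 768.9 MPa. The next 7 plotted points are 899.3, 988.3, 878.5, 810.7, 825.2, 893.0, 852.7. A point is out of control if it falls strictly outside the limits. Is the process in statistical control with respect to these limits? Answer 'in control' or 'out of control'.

Compare each point to [768.9, 957.9]: sample 2 = 988.3 > UCL.

out of control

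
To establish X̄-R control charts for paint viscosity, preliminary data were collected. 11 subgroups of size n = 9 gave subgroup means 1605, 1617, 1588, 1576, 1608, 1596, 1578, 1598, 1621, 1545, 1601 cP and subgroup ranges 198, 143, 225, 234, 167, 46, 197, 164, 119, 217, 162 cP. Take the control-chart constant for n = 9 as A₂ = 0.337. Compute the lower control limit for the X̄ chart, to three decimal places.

X̄̄ = (1605 + 1617 + 1588 + 1576 + 1608 + 1596 + 1578 + 1598 + 1621 + 1545 + 1601) / 11 = 17533.0000 / 11 = 1593.9091
R̄ = (198 + 143 + 225 + 234 + 167 + 46 + 197 + 164 + 119 + 217 + 162) / 11 = 1872.0000 / 11 = 170.1818
LCL = X̄̄ − A₂·R̄ = 1593.9091 − 0.337 × 170.1818 = 1536.5578

1536.558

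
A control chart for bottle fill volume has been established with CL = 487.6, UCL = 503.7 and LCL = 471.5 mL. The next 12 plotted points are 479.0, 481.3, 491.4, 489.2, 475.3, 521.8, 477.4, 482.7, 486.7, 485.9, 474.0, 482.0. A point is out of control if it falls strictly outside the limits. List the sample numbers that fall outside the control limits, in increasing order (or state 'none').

6

Compare each point to [471.5, 503.7]: sample 6 = 521.8 > UCL.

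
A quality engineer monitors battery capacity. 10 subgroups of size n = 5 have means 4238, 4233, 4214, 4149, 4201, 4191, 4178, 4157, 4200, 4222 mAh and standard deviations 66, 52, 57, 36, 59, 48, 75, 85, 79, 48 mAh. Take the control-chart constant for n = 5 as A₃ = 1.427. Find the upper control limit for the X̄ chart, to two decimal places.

X̄̄ = (4238 + 4233 + 4214 + 4149 + 4201 + 4191 + 4178 + 4157 + 4200 + 4222) / 10 = 4198.3000
s̄ = (66 + 52 + 57 + 36 + 59 + 48 + 75 + 85 + 79 + 48) / 10 = 60.5000
UCL = X̄̄ + A₃·s̄ = 4198.3000 + 1.427 × 60.5000 = 4284.6335

4284.63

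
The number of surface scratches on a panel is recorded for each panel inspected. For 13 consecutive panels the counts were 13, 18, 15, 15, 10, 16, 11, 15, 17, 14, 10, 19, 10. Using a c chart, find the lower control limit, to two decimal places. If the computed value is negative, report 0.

2.82

c̄ = (13 + 18 + 15 + 15 + 10 + 16 + 11 + 15 + 17 + 14 + 10 + 19 + 10) / 13 = 183 / 13 = 14.0769
LCL = c̄ − 3√c̄ = 14.0769 − 3 × 3.7519 = 2.8212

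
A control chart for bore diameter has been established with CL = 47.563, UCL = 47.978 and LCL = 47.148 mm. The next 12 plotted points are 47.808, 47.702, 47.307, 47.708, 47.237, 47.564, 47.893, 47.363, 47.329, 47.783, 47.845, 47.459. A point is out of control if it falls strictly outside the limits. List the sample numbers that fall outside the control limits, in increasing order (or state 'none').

none

All 12 points lie within [47.148, 47.978].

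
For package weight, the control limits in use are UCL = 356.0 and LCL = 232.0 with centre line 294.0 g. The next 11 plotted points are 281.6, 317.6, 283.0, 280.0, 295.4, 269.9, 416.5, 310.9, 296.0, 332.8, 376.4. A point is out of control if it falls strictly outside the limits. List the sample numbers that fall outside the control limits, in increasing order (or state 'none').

Compare each point to [232.0, 356.0]: sample 7 = 416.5 > UCL; sample 11 = 376.4 > UCL.

7, 11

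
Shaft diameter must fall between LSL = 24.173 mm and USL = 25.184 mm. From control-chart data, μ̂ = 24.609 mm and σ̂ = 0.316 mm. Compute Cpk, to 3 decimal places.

Cpu = (USL − μ̂) / (3σ̂) = (25.184 − 24.609) / (3 × 0.316) = 0.6065; Cpl = (μ̂ − LSL) / (3σ̂) = (24.609 − 24.173) / (3 × 0.316) = 0.4599; Cpk = min(Cpu, Cpl) = 0.4599

0.460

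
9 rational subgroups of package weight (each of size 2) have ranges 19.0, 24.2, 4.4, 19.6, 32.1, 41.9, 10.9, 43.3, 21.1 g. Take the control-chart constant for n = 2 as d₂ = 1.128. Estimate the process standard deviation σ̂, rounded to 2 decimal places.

R̄ = (19.0 + 24.2 + 4.4 + 19.6 + 32.1 + 41.9 + 10.9 + 43.3 + 21.1) / 9 = 24.0556
σ̂ = R̄ / d₂ = 24.0556 / 1.128 = 21.3258

21.33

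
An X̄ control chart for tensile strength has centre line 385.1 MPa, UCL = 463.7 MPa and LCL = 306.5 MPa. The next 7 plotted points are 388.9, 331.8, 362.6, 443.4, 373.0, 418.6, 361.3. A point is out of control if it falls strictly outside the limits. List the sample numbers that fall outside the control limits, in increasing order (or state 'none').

none

All 7 points lie within [306.5, 463.7].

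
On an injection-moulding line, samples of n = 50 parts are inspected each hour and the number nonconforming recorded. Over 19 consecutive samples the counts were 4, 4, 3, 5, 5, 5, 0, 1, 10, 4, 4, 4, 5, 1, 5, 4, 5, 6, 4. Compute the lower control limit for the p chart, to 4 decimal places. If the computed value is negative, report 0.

p̄ = Σdᵢ / (k·n) = 79 / (19 × 50) = 0.08316
LCL = p̄ − 3·√(p̄(1−p̄)/n) = 0.08316 − 3 × 0.03905 = -0.03399 → 0 (negative, so LCL = 0)

0.0000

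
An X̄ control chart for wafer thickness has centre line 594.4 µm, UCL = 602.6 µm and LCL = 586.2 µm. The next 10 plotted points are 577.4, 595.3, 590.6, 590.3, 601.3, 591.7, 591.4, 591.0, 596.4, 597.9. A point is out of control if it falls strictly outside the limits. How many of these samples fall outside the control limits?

Compare each point to [586.2, 602.6]: sample 1 = 577.4 < LCL.

1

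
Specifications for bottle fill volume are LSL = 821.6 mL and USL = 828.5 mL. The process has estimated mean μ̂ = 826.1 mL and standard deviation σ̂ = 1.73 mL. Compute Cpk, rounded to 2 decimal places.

0.46

Cpu = (USL − μ̂) / (3σ̂) = (828.5 − 826.1) / (3 × 1.73) = 0.4624; Cpl = (μ̂ − LSL) / (3σ̂) = (826.1 − 821.6) / (3 × 1.73) = 0.8671; Cpk = min(Cpu, Cpl) = 0.4624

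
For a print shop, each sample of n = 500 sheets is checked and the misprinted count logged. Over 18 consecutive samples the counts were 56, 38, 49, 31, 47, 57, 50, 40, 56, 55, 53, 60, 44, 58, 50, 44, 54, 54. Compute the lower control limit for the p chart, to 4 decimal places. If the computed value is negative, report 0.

p̄ = Σdᵢ / (k·n) = 896 / (18 × 500) = 0.09956
LCL = p̄ − 3·√(p̄(1−p̄)/n) = 0.09956 − 3 × 0.01339 = 0.05939

0.0594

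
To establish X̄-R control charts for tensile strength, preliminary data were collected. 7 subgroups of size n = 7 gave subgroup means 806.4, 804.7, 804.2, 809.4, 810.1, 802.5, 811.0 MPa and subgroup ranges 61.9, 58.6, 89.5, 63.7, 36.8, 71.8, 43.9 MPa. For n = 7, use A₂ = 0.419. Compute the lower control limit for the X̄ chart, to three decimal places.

781.389

X̄̄ = (806.4 + 804.7 + 804.2 + 809.4 + 810.1 + 802.5 + 811.0) / 7 = 5648.3000 / 7 = 806.9000
R̄ = (61.9 + 58.6 + 89.5 + 63.7 + 36.8 + 71.8 + 43.9) / 7 = 426.2000 / 7 = 60.8857
LCL = X̄̄ − A₂·R̄ = 806.9000 − 0.419 × 60.8857 = 781.3889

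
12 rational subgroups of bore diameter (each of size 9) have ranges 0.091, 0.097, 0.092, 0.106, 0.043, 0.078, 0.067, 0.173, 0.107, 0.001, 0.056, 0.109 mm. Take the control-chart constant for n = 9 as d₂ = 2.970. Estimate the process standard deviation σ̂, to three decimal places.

0.029

R̄ = (0.091 + 0.097 + 0.092 + 0.106 + 0.043 + 0.078 + 0.067 + 0.173 + 0.107 + 0.001 + 0.056 + 0.109) / 12 = 0.0850
σ̂ = R̄ / d₂ = 0.0850 / 2.970 = 0.0286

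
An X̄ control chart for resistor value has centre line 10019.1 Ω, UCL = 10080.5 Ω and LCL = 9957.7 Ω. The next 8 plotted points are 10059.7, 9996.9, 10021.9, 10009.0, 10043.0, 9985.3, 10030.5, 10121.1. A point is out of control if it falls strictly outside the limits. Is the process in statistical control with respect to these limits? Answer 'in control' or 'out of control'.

Compare each point to [9957.7, 10080.5]: sample 8 = 10121.1 > UCL.

out of control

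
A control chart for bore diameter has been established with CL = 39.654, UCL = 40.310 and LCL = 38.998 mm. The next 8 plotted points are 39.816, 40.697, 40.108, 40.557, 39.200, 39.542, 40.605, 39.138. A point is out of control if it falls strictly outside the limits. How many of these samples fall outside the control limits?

Compare each point to [38.998, 40.310]: sample 2 = 40.697 > UCL; sample 4 = 40.557 > UCL; sample 7 = 40.605 > UCL.

3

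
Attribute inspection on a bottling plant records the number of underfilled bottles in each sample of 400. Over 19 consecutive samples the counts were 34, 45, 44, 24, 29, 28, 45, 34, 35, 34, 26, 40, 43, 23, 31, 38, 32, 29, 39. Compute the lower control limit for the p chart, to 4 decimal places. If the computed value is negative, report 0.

0.0439

p̄ = Σdᵢ / (k·n) = 653 / (19 × 400) = 0.08592
LCL = p̄ − 3·√(p̄(1−p̄)/n) = 0.08592 − 3 × 0.01401 = 0.04388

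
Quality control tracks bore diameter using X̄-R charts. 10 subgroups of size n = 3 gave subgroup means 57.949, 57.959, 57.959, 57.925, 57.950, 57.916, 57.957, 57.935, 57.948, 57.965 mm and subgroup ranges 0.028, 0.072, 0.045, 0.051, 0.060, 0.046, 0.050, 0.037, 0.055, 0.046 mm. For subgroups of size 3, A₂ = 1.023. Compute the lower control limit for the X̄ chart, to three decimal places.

X̄̄ = (57.949 + 57.959 + 57.959 + 57.925 + 57.950 + 57.916 + 57.957 + 57.935 + 57.948 + 57.965) / 10 = 579.4630 / 10 = 57.9463
R̄ = (0.028 + 0.072 + 0.045 + 0.051 + 0.060 + 0.046 + 0.050 + 0.037 + 0.055 + 0.046) / 10 = 0.4900 / 10 = 0.0490
LCL = X̄̄ − A₂·R̄ = 57.9463 − 1.023 × 0.0490 = 57.8962

57.896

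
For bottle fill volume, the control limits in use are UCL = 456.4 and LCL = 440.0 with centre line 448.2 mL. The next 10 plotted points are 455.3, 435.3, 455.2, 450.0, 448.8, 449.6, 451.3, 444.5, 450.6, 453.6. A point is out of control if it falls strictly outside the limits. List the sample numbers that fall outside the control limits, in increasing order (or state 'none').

2

Compare each point to [440.0, 456.4]: sample 2 = 435.3 < LCL.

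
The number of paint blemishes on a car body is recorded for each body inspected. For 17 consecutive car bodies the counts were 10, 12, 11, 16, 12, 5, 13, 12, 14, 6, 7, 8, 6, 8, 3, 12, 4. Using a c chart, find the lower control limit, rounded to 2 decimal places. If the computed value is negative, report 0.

0.18

c̄ = (10 + 12 + 11 + 16 + 12 + 5 + 13 + 12 + 14 + 6 + 7 + 8 + 6 + 8 + 3 + 12 + 4) / 17 = 159 / 17 = 9.3529
LCL = c̄ − 3√c̄ = 9.3529 − 3 × 3.0583 = 0.1782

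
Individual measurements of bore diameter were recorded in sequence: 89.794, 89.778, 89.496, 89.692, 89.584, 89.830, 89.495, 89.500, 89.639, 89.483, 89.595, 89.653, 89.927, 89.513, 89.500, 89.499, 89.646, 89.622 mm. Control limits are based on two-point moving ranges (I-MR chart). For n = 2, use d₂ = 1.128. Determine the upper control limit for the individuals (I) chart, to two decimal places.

X̄ = (89.794 + 89.778 + 89.496 + 89.692 + 89.584 + 89.830 + 89.495 + 89.500 + 89.639 + 89.483 + 89.595 + 89.653 + 89.927 + 89.513 + 89.500 + 89.499 + 89.646 + 89.622) / 18 = 89.6248
Moving ranges: 0.016, 0.282, 0.196, 0.108, 0.246, 0.335, 0.005, 0.139, 0.156, 0.112, 0.058, 0.274, 0.414, 0.013, 0.001, 0.147, 0.024; M̄R̄ = 2.5260 / 17 = 0.1486
UCL = X̄ + 3·M̄R̄/d₂ = 89.6248 + 3 × 0.1486 / 1.128 = 90.0200

90.02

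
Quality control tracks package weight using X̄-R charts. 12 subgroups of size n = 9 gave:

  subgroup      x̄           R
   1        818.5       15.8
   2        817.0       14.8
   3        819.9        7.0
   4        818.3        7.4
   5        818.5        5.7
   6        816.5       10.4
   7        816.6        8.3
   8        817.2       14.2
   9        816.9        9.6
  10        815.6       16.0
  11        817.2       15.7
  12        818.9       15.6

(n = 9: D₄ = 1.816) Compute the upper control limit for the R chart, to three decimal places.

21.262

R̄ = (15.8 + 14.8 + 7.0 + 7.4 + 5.7 + 10.4 + 8.3 + 14.2 + 9.6 + 16.0 + 15.7 + 15.6) / 12 = 140.5000 / 12 = 11.7083
UCL_R = D₄·R̄ = 1.816 × 11.7083 = 21.2623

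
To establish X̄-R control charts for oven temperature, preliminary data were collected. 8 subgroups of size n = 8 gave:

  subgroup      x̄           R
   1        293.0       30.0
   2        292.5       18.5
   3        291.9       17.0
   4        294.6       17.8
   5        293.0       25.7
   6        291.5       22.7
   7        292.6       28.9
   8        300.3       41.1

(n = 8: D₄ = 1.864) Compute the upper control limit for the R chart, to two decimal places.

R̄ = (30.0 + 18.5 + 17.0 + 17.8 + 25.7 + 22.7 + 28.9 + 41.1) / 8 = 201.7000 / 8 = 25.2125
UCL_R = D₄·R̄ = 1.864 × 25.2125 = 46.9961

47.00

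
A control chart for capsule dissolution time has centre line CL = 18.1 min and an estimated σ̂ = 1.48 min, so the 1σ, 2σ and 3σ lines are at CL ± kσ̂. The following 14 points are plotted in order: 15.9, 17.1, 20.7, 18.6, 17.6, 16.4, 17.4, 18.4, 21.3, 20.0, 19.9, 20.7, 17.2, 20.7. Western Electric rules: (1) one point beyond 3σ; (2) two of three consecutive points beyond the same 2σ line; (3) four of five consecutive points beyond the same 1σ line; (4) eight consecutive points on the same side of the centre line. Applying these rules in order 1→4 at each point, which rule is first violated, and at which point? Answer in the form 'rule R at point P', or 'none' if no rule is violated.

Zone of each point (C = within 1σ̂, B = 1σ̂–2σ̂, A = 2σ̂–3σ̂, * = beyond 3σ̂; sign = side of CL): 1:-B, 2:-C, 3:+B, 4:+C, 5:-C, 6:-B, 7:-C, 8:+C, 9:+A, 10:+B, 11:+B, 12:+B, 13:-C, 14:+B
Rule 3 (four of five consecutive points beyond the same 1σ limit) is satisfied at point 12.

rule 3 at point 12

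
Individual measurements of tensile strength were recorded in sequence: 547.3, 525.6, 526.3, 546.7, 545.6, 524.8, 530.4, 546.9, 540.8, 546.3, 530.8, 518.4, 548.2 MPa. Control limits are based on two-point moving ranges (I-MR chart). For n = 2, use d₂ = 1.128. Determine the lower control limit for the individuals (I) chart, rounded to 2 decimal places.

502.18

X̄ = (547.3 + 525.6 + 526.3 + 546.7 + 545.6 + 524.8 + 530.4 + 546.9 + 540.8 + 546.3 + 530.8 + 518.4 + 548.2) / 13 = 536.7769
Moving ranges: 21.7, 0.7, 20.4, 1.1, 20.8, 5.6, 16.5, 6.1, 5.5, 15.5, 12.4, 29.8; M̄R̄ = 156.1000 / 12 = 13.0083
LCL = X̄ − 3·M̄R̄/d₂ = 536.7769 − 3 × 13.0083 / 1.128 = 502.1803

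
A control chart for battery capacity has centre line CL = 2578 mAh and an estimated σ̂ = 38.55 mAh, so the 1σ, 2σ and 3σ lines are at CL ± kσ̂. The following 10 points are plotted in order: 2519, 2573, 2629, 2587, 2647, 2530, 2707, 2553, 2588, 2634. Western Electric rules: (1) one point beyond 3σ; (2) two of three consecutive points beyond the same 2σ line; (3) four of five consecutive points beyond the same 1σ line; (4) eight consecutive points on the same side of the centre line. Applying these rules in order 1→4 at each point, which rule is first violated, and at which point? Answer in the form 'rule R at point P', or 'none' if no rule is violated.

Zone of each point (C = within 1σ̂, B = 1σ̂–2σ̂, A = 2σ̂–3σ̂, * = beyond 3σ̂; sign = side of CL): 1:-B, 2:-C, 3:+B, 4:+C, 5:+B, 6:-B, 7:+*, 8:-C, 9:+C, 10:+B
Rule 1 (one point beyond the 3σ limits) is satisfied at point 7.

rule 1 at point 7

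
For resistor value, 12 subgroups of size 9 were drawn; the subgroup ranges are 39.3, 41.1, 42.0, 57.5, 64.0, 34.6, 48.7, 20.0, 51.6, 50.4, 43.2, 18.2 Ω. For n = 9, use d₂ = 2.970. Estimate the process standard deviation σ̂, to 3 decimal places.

14.327

R̄ = (39.3 + 41.1 + 42.0 + 57.5 + 64.0 + 34.6 + 48.7 + 20.0 + 51.6 + 50.4 + 43.2 + 18.2) / 12 = 42.5500
σ̂ = R̄ / d₂ = 42.5500 / 2.970 = 14.3266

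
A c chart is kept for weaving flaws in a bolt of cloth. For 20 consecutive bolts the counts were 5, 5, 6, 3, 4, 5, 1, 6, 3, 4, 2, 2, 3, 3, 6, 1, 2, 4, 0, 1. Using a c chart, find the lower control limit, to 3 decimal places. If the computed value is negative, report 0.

0.000

c̄ = (5 + 5 + 6 + 3 + 4 + 5 + 1 + 6 + 3 + 4 + 2 + 2 + 3 + 3 + 6 + 1 + 2 + 4 + 0 + 1) / 20 = 66 / 20 = 3.3000
LCL = c̄ − 3√c̄ = 3.3000 − 3 × 1.8166 = -2.1498 → 0 (cannot be negative)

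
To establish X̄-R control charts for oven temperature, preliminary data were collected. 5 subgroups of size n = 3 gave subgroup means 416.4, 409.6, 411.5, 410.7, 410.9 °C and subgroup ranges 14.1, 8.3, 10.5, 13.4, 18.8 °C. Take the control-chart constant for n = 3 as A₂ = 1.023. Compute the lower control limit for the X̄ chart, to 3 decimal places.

X̄̄ = (416.4 + 409.6 + 411.5 + 410.7 + 410.9) / 5 = 2059.1000 / 5 = 411.8200
R̄ = (14.1 + 8.3 + 10.5 + 13.4 + 18.8) / 5 = 65.1000 / 5 = 13.0200
LCL = X̄̄ − A₂·R̄ = 411.8200 − 1.023 × 13.0200 = 398.5005

398.501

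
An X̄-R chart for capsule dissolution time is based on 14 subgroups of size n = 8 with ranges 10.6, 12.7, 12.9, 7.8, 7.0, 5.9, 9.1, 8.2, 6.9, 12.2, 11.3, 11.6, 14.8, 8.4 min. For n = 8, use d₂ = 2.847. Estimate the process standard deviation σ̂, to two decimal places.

R̄ = (10.6 + 12.7 + 12.9 + 7.8 + 7.0 + 5.9 + 9.1 + 8.2 + 6.9 + 12.2 + 11.3 + 11.6 + 14.8 + 8.4) / 14 = 9.9571
σ̂ = R̄ / d₂ = 9.9571 / 2.847 = 3.4974

3.50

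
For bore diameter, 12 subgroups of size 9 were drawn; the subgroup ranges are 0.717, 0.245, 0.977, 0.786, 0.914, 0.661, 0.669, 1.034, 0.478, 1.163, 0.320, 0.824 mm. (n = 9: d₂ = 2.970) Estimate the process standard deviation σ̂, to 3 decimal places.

R̄ = (0.717 + 0.245 + 0.977 + 0.786 + 0.914 + 0.661 + 0.669 + 1.034 + 0.478 + 1.163 + 0.320 + 0.824) / 12 = 0.7323
σ̂ = R̄ / d₂ = 0.7323 / 2.970 = 0.2466

0.247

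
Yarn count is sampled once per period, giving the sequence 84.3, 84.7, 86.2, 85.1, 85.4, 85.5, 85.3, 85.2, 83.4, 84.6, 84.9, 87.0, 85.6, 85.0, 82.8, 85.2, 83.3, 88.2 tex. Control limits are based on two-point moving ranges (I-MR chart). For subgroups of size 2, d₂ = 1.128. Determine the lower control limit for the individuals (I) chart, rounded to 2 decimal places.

81.57

X̄ = (84.3 + 84.7 + 86.2 + 85.1 + 85.4 + 85.5 + 85.3 + 85.2 + 83.4 + 84.6 + 84.9 + 87.0 + 85.6 + 85.0 + 82.8 + 85.2 + 83.3 + 88.2) / 18 = 85.0944
Moving ranges: 0.4, 1.5, 1.1, 0.3, 0.1, 0.2, 0.1, 1.8, 1.2, 0.3, 2.1, 1.4, 0.6, 2.2, 2.4, 1.9, 4.9; M̄R̄ = 22.5000 / 17 = 1.3235
LCL = X̄ − 3·M̄R̄/d₂ = 85.0944 − 3 × 1.3235 / 1.128 = 81.5744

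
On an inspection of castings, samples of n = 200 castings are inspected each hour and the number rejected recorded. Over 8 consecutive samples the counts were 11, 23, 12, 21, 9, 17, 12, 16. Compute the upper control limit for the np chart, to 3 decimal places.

p̄ = Σdᵢ / (k·n) = 121 / (8 × 200) = 0.07562
UCL = np̄ + 3·√(np̄(1−p̄)) = 15.1250 + 3 × √(15.1250×0.92437) = 15.1250 + 3 × 3.7391 = 26.3424

26.342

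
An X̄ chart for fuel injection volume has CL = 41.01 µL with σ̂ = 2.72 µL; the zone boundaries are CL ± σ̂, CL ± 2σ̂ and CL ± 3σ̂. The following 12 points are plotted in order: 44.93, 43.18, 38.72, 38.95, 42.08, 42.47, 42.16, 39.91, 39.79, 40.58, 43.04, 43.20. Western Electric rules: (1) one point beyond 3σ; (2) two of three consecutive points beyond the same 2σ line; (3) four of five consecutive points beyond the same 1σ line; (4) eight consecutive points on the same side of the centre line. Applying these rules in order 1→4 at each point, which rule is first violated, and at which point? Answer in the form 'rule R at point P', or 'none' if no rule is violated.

Zone of each point (C = within 1σ̂, B = 1σ̂–2σ̂, A = 2σ̂–3σ̂, * = beyond 3σ̂; sign = side of CL): 1:+B, 2:+C, 3:-C, 4:-C, 5:+C, 6:+C, 7:+C, 8:-C, 9:-C, 10:-C, 11:+C, 12:+C
No rule fires across all 12 points.

none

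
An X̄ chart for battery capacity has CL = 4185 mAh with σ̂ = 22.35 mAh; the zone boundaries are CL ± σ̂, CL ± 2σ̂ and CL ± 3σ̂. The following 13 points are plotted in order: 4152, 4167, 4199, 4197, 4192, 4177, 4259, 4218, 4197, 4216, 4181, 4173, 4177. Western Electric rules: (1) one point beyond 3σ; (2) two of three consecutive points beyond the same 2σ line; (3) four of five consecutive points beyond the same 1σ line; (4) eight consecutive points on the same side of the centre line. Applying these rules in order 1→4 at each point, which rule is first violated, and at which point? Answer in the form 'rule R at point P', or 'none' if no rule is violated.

rule 1 at point 7

Zone of each point (C = within 1σ̂, B = 1σ̂–2σ̂, A = 2σ̂–3σ̂, * = beyond 3σ̂; sign = side of CL): 1:-B, 2:-C, 3:+C, 4:+C, 5:+C, 6:-C, 7:+*, 8:+B, 9:+C, 10:+B, 11:-C, 12:-C, 13:-C
Rule 1 (one point beyond the 3σ limits) is satisfied at point 7.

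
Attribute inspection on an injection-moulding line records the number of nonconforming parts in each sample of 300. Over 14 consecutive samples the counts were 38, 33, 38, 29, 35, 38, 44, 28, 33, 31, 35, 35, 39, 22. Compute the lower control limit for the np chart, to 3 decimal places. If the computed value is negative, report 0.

p̄ = Σdᵢ / (k·n) = 478 / (14 × 300) = 0.11381
LCL = np̄ − 3·√(np̄(1−p̄)) = 34.1429 − 3 × 5.5006 = 17.6409

17.641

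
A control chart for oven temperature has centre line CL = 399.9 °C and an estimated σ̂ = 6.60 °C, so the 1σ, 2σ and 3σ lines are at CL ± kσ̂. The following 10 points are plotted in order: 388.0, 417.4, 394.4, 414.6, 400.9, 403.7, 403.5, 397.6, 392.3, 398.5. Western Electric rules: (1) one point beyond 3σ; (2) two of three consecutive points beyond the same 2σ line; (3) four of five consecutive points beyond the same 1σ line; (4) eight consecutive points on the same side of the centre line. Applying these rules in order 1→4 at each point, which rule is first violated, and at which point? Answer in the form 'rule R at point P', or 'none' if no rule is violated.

Zone of each point (C = within 1σ̂, B = 1σ̂–2σ̂, A = 2σ̂–3σ̂, * = beyond 3σ̂; sign = side of CL): 1:-B, 2:+A, 3:-C, 4:+A, 5:+C, 6:+C, 7:+C, 8:-C, 9:-B, 10:-C
Rule 2 (two of three consecutive points beyond the same 2σ limit) is satisfied at point 4.

rule 2 at point 4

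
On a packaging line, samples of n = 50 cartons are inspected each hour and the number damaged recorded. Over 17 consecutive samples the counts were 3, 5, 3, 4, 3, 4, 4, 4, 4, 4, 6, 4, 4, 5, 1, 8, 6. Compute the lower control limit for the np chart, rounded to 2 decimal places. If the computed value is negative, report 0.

0.00

p̄ = Σdᵢ / (k·n) = 72 / (17 × 50) = 0.08471
LCL = np̄ − 3·√(np̄(1−p̄)) = 4.2353 − 3 × 1.9689 = -1.6714 → 0 (negative, so LCL = 0)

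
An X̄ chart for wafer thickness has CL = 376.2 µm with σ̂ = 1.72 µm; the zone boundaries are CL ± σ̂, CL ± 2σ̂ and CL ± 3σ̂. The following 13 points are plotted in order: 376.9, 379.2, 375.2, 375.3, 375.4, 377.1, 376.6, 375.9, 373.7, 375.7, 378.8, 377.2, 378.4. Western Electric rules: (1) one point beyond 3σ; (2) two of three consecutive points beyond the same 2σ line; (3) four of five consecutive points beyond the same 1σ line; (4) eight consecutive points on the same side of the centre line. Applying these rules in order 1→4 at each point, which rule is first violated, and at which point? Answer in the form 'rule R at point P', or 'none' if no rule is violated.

none

Zone of each point (C = within 1σ̂, B = 1σ̂–2σ̂, A = 2σ̂–3σ̂, * = beyond 3σ̂; sign = side of CL): 1:+C, 2:+B, 3:-C, 4:-C, 5:-C, 6:+C, 7:+C, 8:-C, 9:-B, 10:-C, 11:+B, 12:+C, 13:+B
No rule fires across all 13 points.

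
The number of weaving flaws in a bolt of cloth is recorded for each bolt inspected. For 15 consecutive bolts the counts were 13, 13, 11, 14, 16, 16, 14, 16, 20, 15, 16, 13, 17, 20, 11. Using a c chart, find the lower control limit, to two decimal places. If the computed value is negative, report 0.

c̄ = (13 + 13 + 11 + 14 + 16 + 16 + 14 + 16 + 20 + 15 + 16 + 13 + 17 + 20 + 11) / 15 = 225 / 15 = 15.0000
LCL = c̄ − 3√c̄ = 15.0000 − 3 × 3.8730 = 3.3810

3.38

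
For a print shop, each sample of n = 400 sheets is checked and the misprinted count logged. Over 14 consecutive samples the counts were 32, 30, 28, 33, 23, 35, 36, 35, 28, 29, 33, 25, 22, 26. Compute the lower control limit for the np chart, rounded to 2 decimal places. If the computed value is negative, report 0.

p̄ = Σdᵢ / (k·n) = 415 / (14 × 400) = 0.07411
LCL = np̄ − 3·√(np̄(1−p̄)) = 29.6429 − 3 × 5.2389 = 13.9261

13.93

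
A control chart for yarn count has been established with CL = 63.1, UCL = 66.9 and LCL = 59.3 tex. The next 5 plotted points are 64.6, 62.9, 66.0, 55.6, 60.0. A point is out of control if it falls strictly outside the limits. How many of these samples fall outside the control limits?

1

Compare each point to [59.3, 66.9]: sample 4 = 55.6 < LCL.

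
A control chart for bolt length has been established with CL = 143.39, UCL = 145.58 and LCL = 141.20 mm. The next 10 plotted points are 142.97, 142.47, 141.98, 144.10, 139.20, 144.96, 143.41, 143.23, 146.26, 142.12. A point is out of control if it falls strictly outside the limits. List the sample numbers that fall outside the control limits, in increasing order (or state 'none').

5, 9

Compare each point to [141.20, 145.58]: sample 5 = 139.20 < LCL; sample 9 = 146.26 > UCL.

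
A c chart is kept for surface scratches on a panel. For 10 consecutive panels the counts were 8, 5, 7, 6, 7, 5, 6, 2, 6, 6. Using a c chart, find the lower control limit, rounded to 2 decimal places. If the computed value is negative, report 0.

c̄ = (8 + 5 + 7 + 6 + 7 + 5 + 6 + 2 + 6 + 6) / 10 = 58 / 10 = 5.8000
LCL = c̄ − 3√c̄ = 5.8000 − 3 × 2.4083 = -1.4250 → 0 (cannot be negative)

0.00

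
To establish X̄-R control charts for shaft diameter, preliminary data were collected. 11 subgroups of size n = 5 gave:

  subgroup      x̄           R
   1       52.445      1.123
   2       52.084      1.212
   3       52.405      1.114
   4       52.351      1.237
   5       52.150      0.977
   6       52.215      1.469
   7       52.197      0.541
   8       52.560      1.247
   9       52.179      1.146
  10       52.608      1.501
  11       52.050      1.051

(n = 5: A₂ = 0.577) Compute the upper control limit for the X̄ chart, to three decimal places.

X̄̄ = (52.445 + 52.084 + 52.405 + 52.351 + 52.150 + 52.215 + 52.197 + 52.560 + 52.179 + 52.608 + 52.050) / 11 = 575.2440 / 11 = 52.2949
R̄ = (1.123 + 1.212 + 1.114 + 1.237 + 0.977 + 1.469 + 0.541 + 1.247 + 1.146 + 1.501 + 1.051) / 11 = 12.6180 / 11 = 1.1471
UCL = X̄̄ + A₂·R̄ = 52.2949 + 0.577 × 1.1471 = 52.9568

52.957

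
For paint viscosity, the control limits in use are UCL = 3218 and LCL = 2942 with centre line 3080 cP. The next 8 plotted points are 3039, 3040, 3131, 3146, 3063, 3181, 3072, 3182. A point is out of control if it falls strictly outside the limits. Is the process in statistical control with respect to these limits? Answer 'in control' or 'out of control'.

All 8 points lie within [2942, 3218].

in control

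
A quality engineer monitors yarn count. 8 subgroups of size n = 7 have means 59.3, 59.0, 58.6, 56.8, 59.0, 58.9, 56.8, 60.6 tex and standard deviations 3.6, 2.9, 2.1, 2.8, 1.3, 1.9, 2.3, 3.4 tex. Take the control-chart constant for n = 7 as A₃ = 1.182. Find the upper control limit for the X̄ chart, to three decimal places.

X̄̄ = (59.3 + 59.0 + 58.6 + 56.8 + 59.0 + 58.9 + 56.8 + 60.6) / 8 = 58.6250
s̄ = (3.6 + 2.9 + 2.1 + 2.8 + 1.3 + 1.9 + 2.3 + 3.4) / 8 = 2.5375
UCL = X̄̄ + A₃·s̄ = 58.6250 + 1.182 × 2.5375 = 61.6243

61.624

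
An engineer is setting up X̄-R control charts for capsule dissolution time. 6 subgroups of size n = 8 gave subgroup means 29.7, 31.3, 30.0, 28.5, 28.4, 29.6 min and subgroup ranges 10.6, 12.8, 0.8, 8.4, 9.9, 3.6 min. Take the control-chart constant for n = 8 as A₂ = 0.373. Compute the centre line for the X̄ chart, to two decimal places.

29.58

X̄̄ = (29.7 + 31.3 + 30.0 + 28.5 + 28.4 + 29.6) / 6 = 177.5000 / 6 = 29.5833
CL = X̄̄ = 29.5833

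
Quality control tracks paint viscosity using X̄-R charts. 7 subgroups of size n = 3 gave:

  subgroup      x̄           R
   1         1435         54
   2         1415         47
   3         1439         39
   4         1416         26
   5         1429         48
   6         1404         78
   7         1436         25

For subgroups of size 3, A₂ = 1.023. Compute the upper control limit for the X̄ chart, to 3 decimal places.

1471.184

X̄̄ = (1435 + 1415 + 1439 + 1416 + 1429 + 1404 + 1436) / 7 = 9974.0000 / 7 = 1424.8571
R̄ = (54 + 47 + 39 + 26 + 48 + 78 + 25) / 7 = 317.0000 / 7 = 45.2857
UCL = X̄̄ + A₂·R̄ = 1424.8571 + 1.023 × 45.2857 = 1471.1844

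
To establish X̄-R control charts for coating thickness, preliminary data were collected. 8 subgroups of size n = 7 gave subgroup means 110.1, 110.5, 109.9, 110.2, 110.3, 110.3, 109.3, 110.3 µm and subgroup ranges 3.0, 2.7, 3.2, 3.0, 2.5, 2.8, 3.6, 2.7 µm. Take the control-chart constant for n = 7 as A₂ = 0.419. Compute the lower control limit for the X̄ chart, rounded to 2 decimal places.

X̄̄ = (110.1 + 110.5 + 109.9 + 110.2 + 110.3 + 110.3 + 109.3 + 110.3) / 8 = 880.9000 / 8 = 110.1125
R̄ = (3.0 + 2.7 + 3.2 + 3.0 + 2.5 + 2.8 + 3.6 + 2.7) / 8 = 23.5000 / 8 = 2.9375
LCL = X̄̄ − A₂·R̄ = 110.1125 − 0.419 × 2.9375 = 108.8817

108.88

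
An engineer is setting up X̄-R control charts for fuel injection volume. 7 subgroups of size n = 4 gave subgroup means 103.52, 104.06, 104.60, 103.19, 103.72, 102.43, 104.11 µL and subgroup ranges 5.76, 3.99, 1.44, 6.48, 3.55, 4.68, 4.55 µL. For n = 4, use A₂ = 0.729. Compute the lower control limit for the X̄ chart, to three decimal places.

100.490

X̄̄ = (103.52 + 104.06 + 104.60 + 103.19 + 103.72 + 102.43 + 104.11) / 7 = 725.6300 / 7 = 103.6614
R̄ = (5.76 + 3.99 + 1.44 + 6.48 + 3.55 + 4.68 + 4.55) / 7 = 30.4500 / 7 = 4.3500
LCL = X̄̄ − A₂·R̄ = 103.6614 − 0.729 × 4.3500 = 100.4903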